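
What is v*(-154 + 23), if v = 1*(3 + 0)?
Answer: -393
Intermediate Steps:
v = 3 (v = 1*3 = 3)
v*(-154 + 23) = 3*(-154 + 23) = 3*(-131) = -393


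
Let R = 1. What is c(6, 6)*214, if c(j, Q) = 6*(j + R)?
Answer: 8988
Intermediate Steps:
c(j, Q) = 6 + 6*j (c(j, Q) = 6*(j + 1) = 6*(1 + j) = 6 + 6*j)
c(6, 6)*214 = (6 + 6*6)*214 = (6 + 36)*214 = 42*214 = 8988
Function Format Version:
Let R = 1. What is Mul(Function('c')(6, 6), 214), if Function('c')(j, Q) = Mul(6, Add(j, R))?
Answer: 8988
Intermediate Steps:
Function('c')(j, Q) = Add(6, Mul(6, j)) (Function('c')(j, Q) = Mul(6, Add(j, 1)) = Mul(6, Add(1, j)) = Add(6, Mul(6, j)))
Mul(Function('c')(6, 6), 214) = Mul(Add(6, Mul(6, 6)), 214) = Mul(Add(6, 36), 214) = Mul(42, 214) = 8988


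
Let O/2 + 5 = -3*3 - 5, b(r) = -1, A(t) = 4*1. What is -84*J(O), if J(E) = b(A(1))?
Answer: 84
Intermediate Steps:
A(t) = 4
O = -38 (O = -10 + 2*(-3*3 - 5) = -10 + 2*(-9 - 5) = -10 + 2*(-14) = -10 - 28 = -38)
J(E) = -1
-84*J(O) = -84*(-1) = 84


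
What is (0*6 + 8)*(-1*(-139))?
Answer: 1112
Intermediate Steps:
(0*6 + 8)*(-1*(-139)) = (0 + 8)*139 = 8*139 = 1112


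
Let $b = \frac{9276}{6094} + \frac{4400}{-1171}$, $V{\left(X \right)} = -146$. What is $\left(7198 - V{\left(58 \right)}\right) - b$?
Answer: $\frac{26211639430}{3568037} \approx 7346.2$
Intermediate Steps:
$b = - \frac{7975702}{3568037}$ ($b = 9276 \cdot \frac{1}{6094} + 4400 \left(- \frac{1}{1171}\right) = \frac{4638}{3047} - \frac{4400}{1171} = - \frac{7975702}{3568037} \approx -2.2353$)
$\left(7198 - V{\left(58 \right)}\right) - b = \left(7198 - -146\right) - - \frac{7975702}{3568037} = \left(7198 + 146\right) + \frac{7975702}{3568037} = 7344 + \frac{7975702}{3568037} = \frac{26211639430}{3568037}$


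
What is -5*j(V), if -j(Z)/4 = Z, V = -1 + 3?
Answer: 40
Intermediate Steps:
V = 2
j(Z) = -4*Z
-5*j(V) = -(-20)*2 = -5*(-8) = 40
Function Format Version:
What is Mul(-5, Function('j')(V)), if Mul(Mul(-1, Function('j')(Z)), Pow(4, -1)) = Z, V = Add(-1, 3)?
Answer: 40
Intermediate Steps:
V = 2
Function('j')(Z) = Mul(-4, Z)
Mul(-5, Function('j')(V)) = Mul(-5, Mul(-4, 2)) = Mul(-5, -8) = 40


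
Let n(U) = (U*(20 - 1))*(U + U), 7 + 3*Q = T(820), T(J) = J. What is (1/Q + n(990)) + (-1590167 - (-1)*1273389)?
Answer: 10007222963/271 ≈ 3.6927e+7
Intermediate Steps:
Q = 271 (Q = -7/3 + (1/3)*820 = -7/3 + 820/3 = 271)
n(U) = 38*U**2 (n(U) = (U*19)*(2*U) = (19*U)*(2*U) = 38*U**2)
(1/Q + n(990)) + (-1590167 - (-1)*1273389) = (1/271 + 38*990**2) + (-1590167 - (-1)*1273389) = (1/271 + 38*980100) + (-1590167 - 1*(-1273389)) = (1/271 + 37243800) + (-1590167 + 1273389) = 10093069801/271 - 316778 = 10007222963/271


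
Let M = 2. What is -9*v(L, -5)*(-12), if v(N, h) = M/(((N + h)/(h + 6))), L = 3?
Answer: -108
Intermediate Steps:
v(N, h) = 2*(6 + h)/(N + h) (v(N, h) = 2/(((N + h)/(h + 6))) = 2/(((N + h)/(6 + h))) = 2*((6 + h)/(N + h)) = 2*(6 + h)/(N + h))
-9*v(L, -5)*(-12) = -18*(6 - 5)/(3 - 5)*(-12) = -18/(-2)*(-12) = -18*(-1)/2*(-12) = -9*(-1)*(-12) = 9*(-12) = -108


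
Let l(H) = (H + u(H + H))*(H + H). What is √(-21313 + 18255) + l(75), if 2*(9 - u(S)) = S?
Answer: 1350 + I*√3058 ≈ 1350.0 + 55.299*I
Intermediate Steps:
u(S) = 9 - S/2
l(H) = 18*H (l(H) = (H + (9 - (H + H)/2))*(H + H) = (H + (9 - H))*(2*H) = 9*(2*H) = 18*H)
√(-21313 + 18255) + l(75) = √(-21313 + 18255) + 18*75 = √(-3058) + 1350 = I*√3058 + 1350 = 1350 + I*√3058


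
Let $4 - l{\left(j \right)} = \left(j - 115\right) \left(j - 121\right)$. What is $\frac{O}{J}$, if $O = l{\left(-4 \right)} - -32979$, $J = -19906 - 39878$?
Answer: $- \frac{1509}{4982} \approx -0.30289$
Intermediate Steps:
$l{\left(j \right)} = 4 - \left(-121 + j\right) \left(-115 + j\right)$ ($l{\left(j \right)} = 4 - \left(j - 115\right) \left(j - 121\right) = 4 - \left(-115 + j\right) \left(-121 + j\right) = 4 - \left(-121 + j\right) \left(-115 + j\right)$)
$J = -59784$ ($J = -19906 - 39878 = -59784$)
$O = 18108$ ($O = \left(-13911 - \left(-4\right)^{2} + 236 \left(-4\right)\right) - -32979 = \left(-13911 - 16 - 944\right) + 32979 = -14871 + 32979 = 18108$)
$\frac{O}{J} = \frac{18108}{-59784} = 18108 \left(- \frac{1}{59784}\right) = - \frac{1509}{4982}$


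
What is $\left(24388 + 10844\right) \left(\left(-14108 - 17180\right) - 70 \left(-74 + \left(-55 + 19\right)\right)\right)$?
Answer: $-831052416$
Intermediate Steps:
$\left(24388 + 10844\right) \left(\left(-14108 - 17180\right) - 70 \left(-74 + \left(-55 + 19\right)\right)\right) = 35232 \left(\left(-14108 - 17180\right) - 70 \left(-74 - 36\right)\right) = 35232 \left(-31288 - -7700\right) = 35232 \left(-31288 + 7700\right) = 35232 \left(-23588\right) = -831052416$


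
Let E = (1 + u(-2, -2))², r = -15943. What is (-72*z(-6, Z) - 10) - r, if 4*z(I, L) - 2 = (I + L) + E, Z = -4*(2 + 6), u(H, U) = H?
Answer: 16563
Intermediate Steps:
Z = -32 (Z = -4*8 = -32)
E = 1 (E = (1 - 2)² = (-1)² = 1)
z(I, L) = ¾ + I/4 + L/4 (z(I, L) = ½ + ((I + L) + 1)/4 = ½ + (1 + I + L)/4 = ½ + (¼ + I/4 + L/4) = ¾ + I/4 + L/4)
(-72*z(-6, Z) - 10) - r = (-72*(¾ + (¼)*(-6) + (¼)*(-32)) - 10) - 1*(-15943) = (-72*(¾ - 3/2 - 8) - 10) + 15943 = (-72*(-35/4) - 10) + 15943 = (630 - 10) + 15943 = 620 + 15943 = 16563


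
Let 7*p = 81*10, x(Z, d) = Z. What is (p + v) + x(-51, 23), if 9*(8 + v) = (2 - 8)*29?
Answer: 785/21 ≈ 37.381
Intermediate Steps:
v = -82/3 (v = -8 + ((2 - 8)*29)/9 = -8 + (-6*29)/9 = -8 + (⅑)*(-174) = -8 - 58/3 = -82/3 ≈ -27.333)
p = 810/7 (p = (81*10)/7 = (⅐)*810 = 810/7 ≈ 115.71)
(p + v) + x(-51, 23) = (810/7 - 82/3) - 51 = 1856/21 - 51 = 785/21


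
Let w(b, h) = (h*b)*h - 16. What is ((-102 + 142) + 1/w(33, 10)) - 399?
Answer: -1178955/3284 ≈ -359.00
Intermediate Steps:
w(b, h) = -16 + b*h² (w(b, h) = (b*h)*h - 16 = b*h² - 16 = -16 + b*h²)
((-102 + 142) + 1/w(33, 10)) - 399 = ((-102 + 142) + 1/(-16 + 33*10²)) - 399 = (40 + 1/(-16 + 33*100)) - 399 = (40 + 1/(-16 + 3300)) - 399 = (40 + 1/3284) - 399 = 131361/3284 - 399 = -1178955/3284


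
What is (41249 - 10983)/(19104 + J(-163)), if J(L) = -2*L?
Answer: 15133/9715 ≈ 1.5577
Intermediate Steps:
(41249 - 10983)/(19104 + J(-163)) = (41249 - 10983)/(19104 - 2*(-163)) = 30266/(19104 + 326) = 30266/19430 = 30266*(1/19430) = 15133/9715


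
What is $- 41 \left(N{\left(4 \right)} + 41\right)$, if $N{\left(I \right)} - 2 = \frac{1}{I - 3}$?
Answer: $-1804$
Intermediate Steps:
$N{\left(I \right)} = 2 + \frac{1}{-3 + I}$ ($N{\left(I \right)} = 2 + \frac{1}{I - 3} = 2 + \frac{1}{-3 + I}$)
$- 41 \left(N{\left(4 \right)} + 41\right) = - 41 \left(\frac{-5 + 2 \cdot 4}{-3 + 4} + 41\right) = - 41 \left(\frac{-5 + 8}{1} + 41\right) = - 41 \left(1 \cdot 3 + 41\right) = - 41 \left(3 + 41\right) = \left(-41\right) 44 = -1804$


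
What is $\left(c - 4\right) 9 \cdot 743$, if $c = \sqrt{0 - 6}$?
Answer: $-26748 + 6687 i \sqrt{6} \approx -26748.0 + 16380.0 i$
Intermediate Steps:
$c = i \sqrt{6}$ ($c = \sqrt{-6} = i \sqrt{6} \approx 2.4495 i$)
$\left(c - 4\right) 9 \cdot 743 = \left(i \sqrt{6} - 4\right) 9 \cdot 743 = \left(-4 + i \sqrt{6}\right) 9 \cdot 743 = \left(-36 + 9 i \sqrt{6}\right) 743 = -26748 + 6687 i \sqrt{6}$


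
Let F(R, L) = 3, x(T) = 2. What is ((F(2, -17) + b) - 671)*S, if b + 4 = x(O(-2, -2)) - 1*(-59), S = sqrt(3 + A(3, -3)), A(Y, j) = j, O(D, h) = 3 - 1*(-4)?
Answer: 0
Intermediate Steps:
O(D, h) = 7 (O(D, h) = 3 + 4 = 7)
S = 0 (S = sqrt(3 - 3) = sqrt(0) = 0)
b = 57 (b = -4 + (2 - 1*(-59)) = -4 + (2 + 59) = -4 + 61 = 57)
((F(2, -17) + b) - 671)*S = ((3 + 57) - 671)*0 = (60 - 671)*0 = -611*0 = 0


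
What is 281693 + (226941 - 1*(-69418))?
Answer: 578052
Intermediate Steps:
281693 + (226941 - 1*(-69418)) = 281693 + (226941 + 69418) = 281693 + 296359 = 578052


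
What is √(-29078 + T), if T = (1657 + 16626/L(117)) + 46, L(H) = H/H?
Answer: I*√10749 ≈ 103.68*I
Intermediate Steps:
L(H) = 1
T = 18329 (T = (1657 + 16626/1) + 46 = (1657 + 16626*1) + 46 = (1657 + 16626) + 46 = 18283 + 46 = 18329)
√(-29078 + T) = √(-29078 + 18329) = √(-10749) = I*√10749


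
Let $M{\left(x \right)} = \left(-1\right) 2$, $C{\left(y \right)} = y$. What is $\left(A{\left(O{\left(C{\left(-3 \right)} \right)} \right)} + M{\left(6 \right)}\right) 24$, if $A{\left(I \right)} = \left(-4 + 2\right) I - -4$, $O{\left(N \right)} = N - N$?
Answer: $48$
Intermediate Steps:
$O{\left(N \right)} = 0$
$M{\left(x \right)} = -2$
$A{\left(I \right)} = 4 - 2 I$ ($A{\left(I \right)} = - 2 I + 4 = 4 - 2 I$)
$\left(A{\left(O{\left(C{\left(-3 \right)} \right)} \right)} + M{\left(6 \right)}\right) 24 = \left(\left(4 - 0\right) - 2\right) 24 = \left(\left(4 + 0\right) - 2\right) 24 = \left(4 - 2\right) 24 = 2 \cdot 24 = 48$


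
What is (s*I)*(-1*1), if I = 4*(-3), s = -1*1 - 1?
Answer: -24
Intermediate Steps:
s = -2 (s = -1 - 1 = -2)
I = -12
(s*I)*(-1*1) = (-2*(-12))*(-1*1) = 24*(-1) = -24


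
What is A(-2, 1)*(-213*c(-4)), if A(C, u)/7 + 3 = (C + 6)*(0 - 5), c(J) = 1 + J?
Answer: -102879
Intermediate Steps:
A(C, u) = -231 - 35*C (A(C, u) = -21 + 7*((C + 6)*(0 - 5)) = -21 + 7*((6 + C)*(-5)) = -21 + 7*(-30 - 5*C) = -21 + (-210 - 35*C) = -231 - 35*C)
A(-2, 1)*(-213*c(-4)) = (-231 - 35*(-2))*(-213*(1 - 4)) = (-231 + 70)*(-213*(-3)) = -161*639 = -102879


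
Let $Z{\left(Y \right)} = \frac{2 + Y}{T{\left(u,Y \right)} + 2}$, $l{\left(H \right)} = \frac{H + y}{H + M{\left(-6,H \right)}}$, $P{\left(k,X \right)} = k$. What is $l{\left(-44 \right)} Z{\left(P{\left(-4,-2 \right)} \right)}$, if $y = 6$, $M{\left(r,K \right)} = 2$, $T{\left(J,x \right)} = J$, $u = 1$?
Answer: $- \frac{38}{63} \approx -0.60317$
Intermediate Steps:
$l{\left(H \right)} = \frac{6 + H}{2 + H}$ ($l{\left(H \right)} = \frac{H + 6}{H + 2} = \frac{6 + H}{2 + H}$)
$Z{\left(Y \right)} = \frac{2}{3} + \frac{Y}{3}$ ($Z{\left(Y \right)} = \frac{2 + Y}{1 + 2} = \frac{2 + Y}{3} = \left(2 + Y\right) \frac{1}{3} = \frac{2}{3} + \frac{Y}{3}$)
$l{\left(-44 \right)} Z{\left(P{\left(-4,-2 \right)} \right)} = \frac{6 - 44}{2 - 44} \left(\frac{2}{3} + \frac{1}{3} \left(-4\right)\right) = \frac{1}{-42} \left(-38\right) \left(\frac{2}{3} - \frac{4}{3}\right) = \left(- \frac{1}{42}\right) \left(-38\right) \left(- \frac{2}{3}\right) = \frac{19}{21} \left(- \frac{2}{3}\right) = - \frac{38}{63}$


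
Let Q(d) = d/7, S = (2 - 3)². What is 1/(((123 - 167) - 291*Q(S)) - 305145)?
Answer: -7/2136614 ≈ -3.2762e-6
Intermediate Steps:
S = 1 (S = (-1)² = 1)
Q(d) = d/7 (Q(d) = d*(⅐) = d/7)
1/(((123 - 167) - 291*Q(S)) - 305145) = 1/(((123 - 167) - 291/7) - 305145) = 1/((-44 - 291*⅐) - 305145) = 1/((-44 - 291/7) - 305145) = 1/(-599/7 - 305145) = 1/(-2136614/7) = -7/2136614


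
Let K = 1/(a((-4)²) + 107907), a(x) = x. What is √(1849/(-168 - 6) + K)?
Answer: I*√3747259757204706/18778602 ≈ 3.2598*I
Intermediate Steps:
K = 1/107923 (K = 1/((-4)² + 107907) = 1/(16 + 107907) = 1/107923 ≈ 9.2659e-6)
√(1849/(-168 - 6) + K) = √(1849/(-168 - 6) + 1/107923) = √(1849/(-174) + 1/107923) = √(1849*(-1/174) + 1/107923) = √(-1849/174 + 1/107923) = √(-199549453/18778602) = I*√3747259757204706/18778602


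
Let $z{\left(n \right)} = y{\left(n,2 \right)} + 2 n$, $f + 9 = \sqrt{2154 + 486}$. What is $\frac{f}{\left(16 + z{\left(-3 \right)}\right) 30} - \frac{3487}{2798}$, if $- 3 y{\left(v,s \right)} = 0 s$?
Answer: $- \frac{178547}{139900} + \frac{\sqrt{165}}{75} \approx -1.105$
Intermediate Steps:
$y{\left(v,s \right)} = 0$ ($y{\left(v,s \right)} = - \frac{0 s}{3} = \left(- \frac{1}{3}\right) 0 = 0$)
$f = -9 + 4 \sqrt{165}$ ($f = -9 + \sqrt{2154 + 486} = -9 + \sqrt{2640} = -9 + 4 \sqrt{165} \approx 42.381$)
$z{\left(n \right)} = 2 n$ ($z{\left(n \right)} = 0 + 2 n = 2 n$)
$\frac{f}{\left(16 + z{\left(-3 \right)}\right) 30} - \frac{3487}{2798} = \frac{-9 + 4 \sqrt{165}}{\left(16 + 2 \left(-3\right)\right) 30} - \frac{3487}{2798} = \frac{-9 + 4 \sqrt{165}}{\left(16 - 6\right) 30} - \frac{3487}{2798} = \frac{-9 + 4 \sqrt{165}}{10 \cdot 30} - \frac{3487}{2798} = \frac{-9 + 4 \sqrt{165}}{300} - \frac{3487}{2798} = \left(-9 + 4 \sqrt{165}\right) \frac{1}{300} - \frac{3487}{2798} = \left(- \frac{3}{100} + \frac{\sqrt{165}}{75}\right) - \frac{3487}{2798} = - \frac{178547}{139900} + \frac{\sqrt{165}}{75}$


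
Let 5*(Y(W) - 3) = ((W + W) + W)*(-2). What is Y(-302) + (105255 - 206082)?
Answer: -502308/5 ≈ -1.0046e+5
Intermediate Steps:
Y(W) = 3 - 6*W/5 (Y(W) = 3 + (((W + W) + W)*(-2))/5 = 3 + ((2*W + W)*(-2))/5 = 3 + ((3*W)*(-2))/5 = 3 + (-6*W)/5 = 3 - 6*W/5)
Y(-302) + (105255 - 206082) = (3 - 6/5*(-302)) + (105255 - 206082) = (3 + 1812/5) - 100827 = 1827/5 - 100827 = -502308/5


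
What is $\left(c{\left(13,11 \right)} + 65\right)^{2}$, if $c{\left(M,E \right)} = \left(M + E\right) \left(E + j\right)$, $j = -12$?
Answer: $1681$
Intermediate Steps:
$c{\left(M,E \right)} = \left(-12 + E\right) \left(E + M\right)$ ($c{\left(M,E \right)} = \left(M + E\right) \left(E - 12\right) = \left(E + M\right) \left(-12 + E\right) = \left(-12 + E\right) \left(E + M\right)$)
$\left(c{\left(13,11 \right)} + 65\right)^{2} = \left(\left(11^{2} - 132 - 156 + 11 \cdot 13\right) + 65\right)^{2} = \left(\left(121 - 132 - 156 + 143\right) + 65\right)^{2} = \left(-24 + 65\right)^{2} = 41^{2} = 1681$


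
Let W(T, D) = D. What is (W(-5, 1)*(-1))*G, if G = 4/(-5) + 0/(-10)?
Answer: ⅘ ≈ 0.80000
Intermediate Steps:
G = -⅘ (G = 4*(-⅕) + 0*(-⅒) = -⅘ + 0 = -⅘ ≈ -0.80000)
(W(-5, 1)*(-1))*G = (1*(-1))*(-⅘) = -1*(-⅘) = ⅘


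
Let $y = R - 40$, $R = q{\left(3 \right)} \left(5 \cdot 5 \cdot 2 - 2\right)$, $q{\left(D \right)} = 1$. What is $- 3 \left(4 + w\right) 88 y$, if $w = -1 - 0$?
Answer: $-6336$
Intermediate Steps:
$w = -1$ ($w = -1 + 0 = -1$)
$R = 48$ ($R = 1 \left(5 \cdot 5 \cdot 2 - 2\right) = 1 \left(5 \cdot 10 - 2\right) = 1 \left(50 - 2\right) = 1 \cdot 48 = 48$)
$y = 8$ ($y = 48 - 40 = 8$)
$- 3 \left(4 + w\right) 88 y = - 3 \left(4 - 1\right) 88 \cdot 8 = \left(-3\right) 3 \cdot 88 \cdot 8 = \left(-9\right) 88 \cdot 8 = \left(-792\right) 8 = -6336$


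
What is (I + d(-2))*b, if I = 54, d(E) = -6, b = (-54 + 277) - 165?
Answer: 2784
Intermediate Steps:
b = 58 (b = 223 - 165 = 58)
(I + d(-2))*b = (54 - 6)*58 = 48*58 = 2784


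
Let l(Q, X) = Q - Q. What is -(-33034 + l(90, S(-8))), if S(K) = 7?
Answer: 33034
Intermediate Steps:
l(Q, X) = 0
-(-33034 + l(90, S(-8))) = -(-33034 + 0) = -1*(-33034) = 33034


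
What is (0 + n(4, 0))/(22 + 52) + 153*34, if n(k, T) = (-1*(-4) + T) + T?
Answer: 192476/37 ≈ 5202.1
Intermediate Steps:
n(k, T) = 4 + 2*T (n(k, T) = (4 + T) + T = 4 + 2*T)
(0 + n(4, 0))/(22 + 52) + 153*34 = (0 + (4 + 2*0))/(22 + 52) + 153*34 = (0 + (4 + 0))/74 + 5202 = (0 + 4)*(1/74) + 5202 = 4*(1/74) + 5202 = 2/37 + 5202 = 192476/37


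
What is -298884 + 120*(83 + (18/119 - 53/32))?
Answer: -137613789/476 ≈ -2.8910e+5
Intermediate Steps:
-298884 + 120*(83 + (18/119 - 53/32)) = -298884 + 120*(83 - 5731/3808) = -298884 + 120*(310333/3808) = -298884 + 4654995/476 = -137613789/476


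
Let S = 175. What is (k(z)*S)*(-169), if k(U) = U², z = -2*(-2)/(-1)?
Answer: -473200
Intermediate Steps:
z = -4 (z = 4*(-1) = -4)
(k(z)*S)*(-169) = ((-4)²*175)*(-169) = (16*175)*(-169) = 2800*(-169) = -473200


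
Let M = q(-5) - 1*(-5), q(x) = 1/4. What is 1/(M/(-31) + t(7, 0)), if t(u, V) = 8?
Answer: 124/971 ≈ 0.12770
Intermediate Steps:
q(x) = 1/4
M = 21/4 (M = 1/4 - 1*(-5) = 1/4 + 5 = 21/4 ≈ 5.2500)
1/(M/(-31) + t(7, 0)) = 1/((21/4)/(-31) + 8) = 1/(-1/31*21/4 + 8) = 1/(-21/124 + 8) = 1/(971/124) = 124/971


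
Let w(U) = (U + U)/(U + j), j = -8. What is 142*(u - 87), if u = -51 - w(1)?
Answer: -136888/7 ≈ -19555.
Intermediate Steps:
w(U) = 2*U/(-8 + U) (w(U) = (U + U)/(U - 8) = (2*U)/(-8 + U) = 2*U/(-8 + U))
u = -355/7 (u = -51 - 2/(-8 + 1) = -51 - 2/(-7) = -51 - 2*(-1)/7 = -51 - 1*(-2/7) = -51 + 2/7 = -355/7 ≈ -50.714)
142*(u - 87) = 142*(-355/7 - 87) = 142*(-964/7) = -136888/7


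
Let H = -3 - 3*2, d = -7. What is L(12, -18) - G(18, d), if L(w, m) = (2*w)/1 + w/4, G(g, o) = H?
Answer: 36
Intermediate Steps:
H = -9 (H = -3 - 6 = -9)
G(g, o) = -9
L(w, m) = 9*w/4 (L(w, m) = (2*w)*1 + w*(¼) = 2*w + w/4 = 9*w/4)
L(12, -18) - G(18, d) = (9/4)*12 - 1*(-9) = 27 + 9 = 36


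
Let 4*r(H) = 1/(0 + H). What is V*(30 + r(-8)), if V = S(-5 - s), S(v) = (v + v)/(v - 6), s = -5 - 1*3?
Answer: -959/16 ≈ -59.938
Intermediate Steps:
s = -8 (s = -5 - 3 = -8)
S(v) = 2*v/(-6 + v) (S(v) = (2*v)/(-6 + v) = 2*v/(-6 + v))
r(H) = 1/(4*H) (r(H) = 1/(4*(0 + H)) = 1/(4*H))
V = -2 (V = 2*(-5 - 1*(-8))/(-6 + (-5 - 1*(-8))) = 2*(-5 + 8)/(-6 + (-5 + 8)) = 2*3/(-6 + 3) = 2*3/(-3) = 2*3*(-⅓) = -2)
V*(30 + r(-8)) = -2*(30 + (¼)/(-8)) = -2*(30 + (¼)*(-⅛)) = -2*(30 - 1/32) = -2*959/32 = -959/16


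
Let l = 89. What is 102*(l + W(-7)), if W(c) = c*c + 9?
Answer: 14994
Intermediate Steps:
W(c) = 9 + c² (W(c) = c² + 9 = 9 + c²)
102*(l + W(-7)) = 102*(89 + (9 + (-7)²)) = 102*(89 + (9 + 49)) = 102*(89 + 58) = 102*147 = 14994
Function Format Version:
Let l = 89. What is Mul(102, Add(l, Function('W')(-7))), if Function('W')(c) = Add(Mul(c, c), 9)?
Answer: 14994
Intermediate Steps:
Function('W')(c) = Add(9, Pow(c, 2)) (Function('W')(c) = Add(Pow(c, 2), 9) = Add(9, Pow(c, 2)))
Mul(102, Add(l, Function('W')(-7))) = Mul(102, Add(89, Add(9, Pow(-7, 2)))) = Mul(102, Add(89, Add(9, 49))) = Mul(102, Add(89, 58)) = Mul(102, 147) = 14994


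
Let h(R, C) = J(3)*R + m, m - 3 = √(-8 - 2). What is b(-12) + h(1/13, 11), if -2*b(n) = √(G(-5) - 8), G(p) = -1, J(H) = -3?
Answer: 36/13 - 3*I/2 + I*√10 ≈ 2.7692 + 1.6623*I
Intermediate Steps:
m = 3 + I*√10 (m = 3 + √(-8 - 2) = 3 + √(-10) = 3 + I*√10 ≈ 3.0 + 3.1623*I)
b(n) = -3*I/2 (b(n) = -√(-1 - 8)/2 = -3*I/2)
h(R, C) = 3 - 3*R + I*√10 (h(R, C) = -3*R + (3 + I*√10) = 3 - 3*R + I*√10)
b(-12) + h(1/13, 11) = -3*I/2 + (3 - 3/13 + I*√10) = -3*I/2 + (36/13 + I*√10) = 36/13 - 3*I/2 + I*√10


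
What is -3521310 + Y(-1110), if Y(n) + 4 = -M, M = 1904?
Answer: -3523218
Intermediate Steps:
Y(n) = -1908 (Y(n) = -4 - 1*1904 = -4 - 1904 = -1908)
-3521310 + Y(-1110) = -3521310 - 1908 = -3523218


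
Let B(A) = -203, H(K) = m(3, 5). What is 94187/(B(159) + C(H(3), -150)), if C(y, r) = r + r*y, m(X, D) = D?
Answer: -94187/1103 ≈ -85.392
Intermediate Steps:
H(K) = 5
94187/(B(159) + C(H(3), -150)) = 94187/(-203 - 150*(1 + 5)) = 94187/(-203 - 150*6) = 94187/(-203 - 900) = 94187/(-1103) = 94187*(-1/1103) = -94187/1103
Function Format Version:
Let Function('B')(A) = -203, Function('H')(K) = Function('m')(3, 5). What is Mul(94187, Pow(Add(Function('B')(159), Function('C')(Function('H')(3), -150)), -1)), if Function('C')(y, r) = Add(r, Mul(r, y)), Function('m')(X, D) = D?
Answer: Rational(-94187, 1103) ≈ -85.392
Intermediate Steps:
Function('H')(K) = 5
Mul(94187, Pow(Add(Function('B')(159), Function('C')(Function('H')(3), -150)), -1)) = Mul(94187, Pow(Add(-203, Mul(-150, Add(1, 5))), -1)) = Mul(94187, Pow(Add(-203, Mul(-150, 6)), -1)) = Mul(94187, Pow(Add(-203, -900), -1)) = Mul(94187, Pow(-1103, -1)) = Mul(94187, Rational(-1, 1103)) = Rational(-94187, 1103)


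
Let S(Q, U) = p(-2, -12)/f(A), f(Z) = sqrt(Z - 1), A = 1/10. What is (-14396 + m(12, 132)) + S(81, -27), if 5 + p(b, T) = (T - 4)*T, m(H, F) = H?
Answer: -14384 - 187*I*sqrt(10)/3 ≈ -14384.0 - 197.12*I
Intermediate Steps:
p(b, T) = -5 + T*(-4 + T) (p(b, T) = -5 + (T - 4)*T = -5 + (-4 + T)*T = -5 + T*(-4 + T))
A = 1/10 ≈ 0.10000
f(Z) = sqrt(-1 + Z)
S(Q, U) = -187*I*sqrt(10)/3 (S(Q, U) = (-5 + (-12)**2 - 4*(-12))/(sqrt(-1 + 1/10)) = (-5 + 144 + 48)/(sqrt(-9/10)) = 187/((3*I*sqrt(10)/10)) = 187*(-I*sqrt(10)/3) = -187*I*sqrt(10)/3)
(-14396 + m(12, 132)) + S(81, -27) = (-14396 + 12) - 187*I*sqrt(10)/3 = -14384 - 187*I*sqrt(10)/3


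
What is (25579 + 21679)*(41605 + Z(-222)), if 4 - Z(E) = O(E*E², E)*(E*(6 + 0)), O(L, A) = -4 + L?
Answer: -688711611215990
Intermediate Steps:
Z(E) = 4 - 6*E*(-4 + E³) (Z(E) = 4 - (-4 + E*E²)*E*(6 + 0) = 4 - (-4 + E³)*E*6 = 4 - (-4 + E³)*6*E = 4 - 6*E*(-4 + E³))
(25579 + 21679)*(41605 + Z(-222)) = (25579 + 21679)*(41605 + (4 - 6*(-222)⁴ + 24*(-222))) = 47258*(41605 + (4 - 6*2428912656 - 5328)) = 47258*(41605 + (4 - 14573475936 - 5328)) = 47258*(41605 - 14573481260) = 47258*(-14573439655) = -688711611215990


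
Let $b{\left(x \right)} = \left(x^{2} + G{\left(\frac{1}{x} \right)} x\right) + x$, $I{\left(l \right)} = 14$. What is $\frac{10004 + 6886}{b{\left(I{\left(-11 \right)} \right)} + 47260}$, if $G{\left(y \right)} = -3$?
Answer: $\frac{8445}{23714} \approx 0.35612$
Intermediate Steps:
$b{\left(x \right)} = x^{2} - 2 x$ ($b{\left(x \right)} = \left(x^{2} - 3 x\right) + x = x^{2} - 2 x$)
$\frac{10004 + 6886}{b{\left(I{\left(-11 \right)} \right)} + 47260} = \frac{10004 + 6886}{14 \left(-2 + 14\right) + 47260} = \frac{16890}{14 \cdot 12 + 47260} = \frac{16890}{168 + 47260} = \frac{16890}{47428} = 16890 \cdot \frac{1}{47428} = \frac{8445}{23714}$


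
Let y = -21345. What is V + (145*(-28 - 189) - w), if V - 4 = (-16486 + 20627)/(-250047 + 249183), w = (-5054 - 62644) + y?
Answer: 49746707/864 ≈ 57577.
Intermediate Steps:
w = -89043 (w = (-5054 - 62644) - 21345 = -67698 - 21345 = -89043)
V = -685/864 (V = 4 + (-16486 + 20627)/(-250047 + 249183) = 4 + 4141/(-864) = 4 + 4141*(-1/864) = 4 - 4141/864 = -685/864 ≈ -0.79282)
V + (145*(-28 - 189) - w) = -685/864 + (145*(-28 - 189) - 1*(-89043)) = -685/864 + (145*(-217) + 89043) = -685/864 + (-31465 + 89043) = -685/864 + 57578 = 49746707/864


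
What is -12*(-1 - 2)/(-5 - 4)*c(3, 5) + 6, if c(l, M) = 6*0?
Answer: 6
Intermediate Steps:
c(l, M) = 0
-12*(-1 - 2)/(-5 - 4)*c(3, 5) + 6 = -12*(-1 - 2)/(-5 - 4)*0 + 6 = -12*(-3/(-9))*0 + 6 = -12*(-3*(-1/9))*0 + 6 = -4*0 + 6 = -12*0 + 6 = 0 + 6 = 6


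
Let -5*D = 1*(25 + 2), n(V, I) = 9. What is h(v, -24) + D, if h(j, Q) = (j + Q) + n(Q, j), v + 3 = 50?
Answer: 133/5 ≈ 26.600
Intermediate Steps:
v = 47 (v = -3 + 50 = 47)
h(j, Q) = 9 + Q + j (h(j, Q) = (j + Q) + 9 = (Q + j) + 9 = 9 + Q + j)
D = -27/5 (D = -(25 + 2)/5 = -27/5 ≈ -5.4000)
h(v, -24) + D = (9 - 24 + 47) - 27/5 = 32 - 27/5 = 133/5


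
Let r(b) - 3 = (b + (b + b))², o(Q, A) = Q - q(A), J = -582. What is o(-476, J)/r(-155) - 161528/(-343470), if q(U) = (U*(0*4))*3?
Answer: 482824787/1031497655 ≈ 0.46808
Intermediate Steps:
q(U) = 0 (q(U) = (U*0)*3 = 0*3 = 0)
o(Q, A) = Q (o(Q, A) = Q - 1*0 = Q + 0 = Q)
r(b) = 3 + 9*b² (r(b) = 3 + (b + (b + b))² = 3 + (b + 2*b)² = 3 + (3*b)² = 3 + 9*b²)
o(-476, J)/r(-155) - 161528/(-343470) = -476/(3 + 9*(-155)²) - 161528/(-343470) = -476/(3 + 9*24025) - 161528*(-1/343470) = -476/(3 + 216225) + 80764/171735 = -476/216228 + 80764/171735 = -476*1/216228 + 80764/171735 = -119/54057 + 80764/171735 = 482824787/1031497655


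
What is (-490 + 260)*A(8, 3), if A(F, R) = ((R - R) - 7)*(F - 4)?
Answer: 6440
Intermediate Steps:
A(F, R) = 28 - 7*F (A(F, R) = (0 - 7)*(-4 + F) = -7*(-4 + F) = 28 - 7*F)
(-490 + 260)*A(8, 3) = (-490 + 260)*(28 - 7*8) = -230*(28 - 56) = -230*(-28) = 6440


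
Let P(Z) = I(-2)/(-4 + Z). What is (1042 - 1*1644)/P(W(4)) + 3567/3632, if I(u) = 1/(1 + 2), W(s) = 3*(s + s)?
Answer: -131184273/3632 ≈ -36119.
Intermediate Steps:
W(s) = 6*s (W(s) = 3*(2*s) = 6*s)
I(u) = ⅓ (I(u) = 1/3 = ⅓)
P(Z) = 1/(3*(-4 + Z)) (P(Z) = (⅓)/(-4 + Z) = 1/(3*(-4 + Z)))
(1042 - 1*1644)/P(W(4)) + 3567/3632 = (1042 - 1*1644)/((1/(3*(-4 + 6*4)))) + 3567/3632 = (1042 - 1644)/((1/(3*(-4 + 24)))) + 3567*(1/3632) = -602/((⅓)/20) + 3567/3632 = -602/((⅓)*(1/20)) + 3567/3632 = -602/1/60 + 3567/3632 = -602*60 + 3567/3632 = -36120 + 3567/3632 = -131184273/3632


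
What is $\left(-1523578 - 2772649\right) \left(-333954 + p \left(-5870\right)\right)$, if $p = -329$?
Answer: $-6862260277652$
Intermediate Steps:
$\left(-1523578 - 2772649\right) \left(-333954 + p \left(-5870\right)\right) = \left(-1523578 - 2772649\right) \left(-333954 - -1931230\right) = - 4296227 \left(-333954 + 1931230\right) = \left(-4296227\right) 1597276 = -6862260277652$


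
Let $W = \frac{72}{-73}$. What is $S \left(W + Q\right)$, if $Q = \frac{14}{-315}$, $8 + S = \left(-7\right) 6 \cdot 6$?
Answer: $\frac{176072}{657} \approx 267.99$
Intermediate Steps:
$W = - \frac{72}{73}$ ($W = 72 \left(- \frac{1}{73}\right) = - \frac{72}{73} \approx -0.9863$)
$S = -260$ ($S = -8 + \left(-7\right) 6 \cdot 6 = -8 - 252 = -260$)
$Q = - \frac{2}{45}$ ($Q = 14 \left(- \frac{1}{315}\right) = - \frac{2}{45} \approx -0.044444$)
$S \left(W + Q\right) = - 260 \left(- \frac{72}{73} - \frac{2}{45}\right) = \left(-260\right) \left(- \frac{3386}{3285}\right) = \frac{176072}{657}$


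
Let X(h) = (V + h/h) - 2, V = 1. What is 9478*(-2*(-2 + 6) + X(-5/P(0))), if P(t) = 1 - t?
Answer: -75824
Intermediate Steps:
P(t) = 1 - t
X(h) = 0 (X(h) = (1 + h/h) - 2 = (1 + 1) - 2 = 2 - 2 = 0)
9478*(-2*(-2 + 6) + X(-5/P(0))) = 9478*(-2*(-2 + 6) + 0) = 9478*(-2*4 + 0) = 9478*(-8 + 0) = 9478*(-8) = -75824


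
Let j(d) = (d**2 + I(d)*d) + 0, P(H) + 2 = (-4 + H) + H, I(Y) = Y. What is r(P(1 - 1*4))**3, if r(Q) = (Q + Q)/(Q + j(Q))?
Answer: -8/12167 ≈ -0.00065752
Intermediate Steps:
P(H) = -6 + 2*H (P(H) = -2 + ((-4 + H) + H) = -2 + (-4 + 2*H) = -6 + 2*H)
j(d) = 2*d**2 (j(d) = (d**2 + d*d) + 0 = (d**2 + d**2) + 0 = 2*d**2 + 0 = 2*d**2)
r(Q) = 2*Q/(Q + 2*Q**2) (r(Q) = (Q + Q)/(Q + 2*Q**2) = (2*Q)/(Q + 2*Q**2) = 2*Q/(Q + 2*Q**2))
r(P(1 - 1*4))**3 = (2/(1 + 2*(-6 + 2*(1 - 1*4))))**3 = (2/(1 + 2*(-6 + 2*(1 - 4))))**3 = (2/(1 + 2*(-6 + 2*(-3))))**3 = (2/(1 + 2*(-6 - 6)))**3 = (2/(1 + 2*(-12)))**3 = (2/(1 - 24))**3 = (2/(-23))**3 = (2*(-1/23))**3 = (-2/23)**3 = -8/12167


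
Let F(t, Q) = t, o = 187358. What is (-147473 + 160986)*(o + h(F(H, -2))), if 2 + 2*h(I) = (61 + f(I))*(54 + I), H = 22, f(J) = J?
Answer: 2574375143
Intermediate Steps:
h(I) = -1 + (54 + I)*(61 + I)/2 (h(I) = -1 + ((61 + I)*(54 + I))/2 = -1 + ((54 + I)*(61 + I))/2 = -1 + (54 + I)*(61 + I)/2)
(-147473 + 160986)*(o + h(F(H, -2))) = (-147473 + 160986)*(187358 + (1646 + (½)*22² + (115/2)*22)) = 13513*(187358 + (1646 + (½)*484 + 1265)) = 13513*(187358 + (1646 + 242 + 1265)) = 13513*(187358 + 3153) = 13513*190511 = 2574375143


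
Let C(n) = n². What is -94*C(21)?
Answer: -41454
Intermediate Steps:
-94*C(21) = -94*21² = -94*441 = -41454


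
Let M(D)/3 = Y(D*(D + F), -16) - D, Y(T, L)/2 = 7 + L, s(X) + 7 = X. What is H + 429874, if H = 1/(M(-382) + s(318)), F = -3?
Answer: 603113223/1403 ≈ 4.2987e+5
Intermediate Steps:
s(X) = -7 + X
Y(T, L) = 14 + 2*L (Y(T, L) = 2*(7 + L) = 14 + 2*L)
M(D) = -54 - 3*D (M(D) = 3*((14 + 2*(-16)) - D) = 3*((14 - 32) - D) = 3*(-18 - D) = -54 - 3*D)
H = 1/1403 (H = 1/((-54 - 3*(-382)) + (-7 + 318)) = 1/((-54 + 1146) + 311) = 1/(1092 + 311) = 1/1403 ≈ 0.00071276)
H + 429874 = 1/1403 + 429874 = 603113223/1403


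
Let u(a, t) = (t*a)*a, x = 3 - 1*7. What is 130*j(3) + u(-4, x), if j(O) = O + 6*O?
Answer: 2666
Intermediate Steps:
j(O) = 7*O
x = -4 (x = 3 - 7 = -4)
u(a, t) = t*a² (u(a, t) = (a*t)*a = t*a²)
130*j(3) + u(-4, x) = 130*(7*3) - 4*(-4)² = 130*21 - 4*16 = 2730 - 64 = 2666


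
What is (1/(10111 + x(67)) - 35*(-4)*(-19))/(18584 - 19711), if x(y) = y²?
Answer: 38835999/16454200 ≈ 2.3602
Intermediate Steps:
(1/(10111 + x(67)) - 35*(-4)*(-19))/(18584 - 19711) = (1/(10111 + 67²) - 35*(-4)*(-19))/(18584 - 19711) = (1/(10111 + 4489) + 140*(-19))/(-1127) = (1/14600 - 2660)*(-1/1127) = -38835999/14600*(-1/1127) = 38835999/16454200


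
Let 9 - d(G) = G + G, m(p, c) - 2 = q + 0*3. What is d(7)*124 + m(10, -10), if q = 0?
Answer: -618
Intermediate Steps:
m(p, c) = 2 (m(p, c) = 2 + (0 + 0*3) = 2 + (0 + 0) = 2 + 0 = 2)
d(G) = 9 - 2*G (d(G) = 9 - (G + G) = 9 - 2*G)
d(7)*124 + m(10, -10) = (9 - 2*7)*124 + 2 = (9 - 14)*124 + 2 = -5*124 + 2 = -620 + 2 = -618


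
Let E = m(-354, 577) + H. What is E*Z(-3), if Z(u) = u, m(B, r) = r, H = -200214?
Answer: 598911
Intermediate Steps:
E = -199637 (E = 577 - 200214 = -199637)
E*Z(-3) = -199637*(-3) = 598911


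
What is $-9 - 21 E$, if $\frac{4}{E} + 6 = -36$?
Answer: $-7$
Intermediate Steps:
$E = - \frac{2}{21}$ ($E = \frac{4}{-6 - 36} = \frac{4}{-42} = 4 \left(- \frac{1}{42}\right) = - \frac{2}{21} \approx -0.095238$)
$-9 - 21 E = -9 - -2 = -9 + 2 = -7$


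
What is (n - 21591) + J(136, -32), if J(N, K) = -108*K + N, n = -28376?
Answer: -46375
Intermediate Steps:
J(N, K) = N - 108*K
(n - 21591) + J(136, -32) = (-28376 - 21591) + (136 - 108*(-32)) = -49967 + (136 + 3456) = -49967 + 3592 = -46375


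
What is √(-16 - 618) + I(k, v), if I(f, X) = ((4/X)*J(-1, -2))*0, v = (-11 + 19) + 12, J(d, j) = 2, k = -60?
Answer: I*√634 ≈ 25.179*I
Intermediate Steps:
v = 20 (v = 8 + 12 = 20)
I(f, X) = 0 (I(f, X) = ((4/X)*2)*0 = (8/X)*0 = 0)
√(-16 - 618) + I(k, v) = √(-16 - 618) + 0 = √(-634) + 0 = I*√634 + 0 = I*√634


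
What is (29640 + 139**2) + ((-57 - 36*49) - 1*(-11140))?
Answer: 58280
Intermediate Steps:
(29640 + 139**2) + ((-57 - 36*49) - 1*(-11140)) = (29640 + 19321) + ((-57 - 1764) + 11140) = 48961 + (-1821 + 11140) = 48961 + 9319 = 58280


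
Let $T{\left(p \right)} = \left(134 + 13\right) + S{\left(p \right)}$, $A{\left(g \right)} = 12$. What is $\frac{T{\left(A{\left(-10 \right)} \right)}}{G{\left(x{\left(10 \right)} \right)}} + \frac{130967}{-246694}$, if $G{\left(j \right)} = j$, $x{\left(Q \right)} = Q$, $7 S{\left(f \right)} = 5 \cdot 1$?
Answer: $\frac{17565279}{1233470} \approx 14.241$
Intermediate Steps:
$S{\left(f \right)} = \frac{5}{7}$ ($S{\left(f \right)} = \frac{5 \cdot 1}{7} = \frac{1}{7} \cdot 5 = \frac{5}{7}$)
$T{\left(p \right)} = \frac{1034}{7}$ ($T{\left(p \right)} = \left(134 + 13\right) + \frac{5}{7} = 147 + \frac{5}{7} = \frac{1034}{7}$)
$\frac{T{\left(A{\left(-10 \right)} \right)}}{G{\left(x{\left(10 \right)} \right)}} + \frac{130967}{-246694} = \frac{1034}{7 \cdot 10} + \frac{130967}{-246694} = \frac{1034}{7} \cdot \frac{1}{10} + 130967 \left(- \frac{1}{246694}\right) = \frac{517}{35} - \frac{130967}{246694} = \frac{17565279}{1233470}$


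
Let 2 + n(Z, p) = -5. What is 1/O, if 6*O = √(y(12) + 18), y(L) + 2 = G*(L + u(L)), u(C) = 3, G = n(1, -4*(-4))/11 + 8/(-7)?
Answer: -6*I*√63371/823 ≈ -1.8353*I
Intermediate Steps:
n(Z, p) = -7 (n(Z, p) = -2 - 5 = -7)
G = -137/77 (G = -7/11 + 8/(-7) = -7*1/11 + 8*(-⅐) = -7/11 - 8/7 = -137/77 ≈ -1.7792)
y(L) = -565/77 - 137*L/77 (y(L) = -2 - 137*(L + 3)/77 = -2 - 137*(3 + L)/77 = -2 + (-411/77 - 137*L/77) = -565/77 - 137*L/77)
O = I*√63371/462 (O = √((-565/77 - 137/77*12) + 18)/6 = √((-565/77 - 1644/77) + 18)/6 = √(-2209/77 + 18)/6 = √(-823/77)/6 = (I*√63371/77)/6 = I*√63371/462 ≈ 0.54488*I)
1/O = 1/(I*√63371/462) = -6*I*√63371/823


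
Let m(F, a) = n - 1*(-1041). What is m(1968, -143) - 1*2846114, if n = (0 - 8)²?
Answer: -2845009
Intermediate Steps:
n = 64 (n = (-8)² = 64)
m(F, a) = 1105 (m(F, a) = 64 - 1*(-1041) = 64 + 1041 = 1105)
m(1968, -143) - 1*2846114 = 1105 - 1*2846114 = 1105 - 2846114 = -2845009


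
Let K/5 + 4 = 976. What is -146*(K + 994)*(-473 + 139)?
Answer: 285464456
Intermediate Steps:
K = 4860 (K = -20 + 5*976 = -20 + 4880 = 4860)
-146*(K + 994)*(-473 + 139) = -146*(4860 + 994)*(-473 + 139) = -854684*(-334) = -146*(-1955236) = 285464456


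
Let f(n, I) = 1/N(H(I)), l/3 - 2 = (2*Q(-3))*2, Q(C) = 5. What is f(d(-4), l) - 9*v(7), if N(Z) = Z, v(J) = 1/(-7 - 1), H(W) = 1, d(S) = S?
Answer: 17/8 ≈ 2.1250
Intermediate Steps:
v(J) = -1/8 (v(J) = 1/(-8) = -1/8)
l = 66 (l = 6 + 3*((2*5)*2) = 6 + 3*(10*2) = 6 + 3*20 = 6 + 60 = 66)
f(n, I) = 1 (f(n, I) = 1/1 = 1)
f(d(-4), l) - 9*v(7) = 1 - 9*(-1/8) = 1 + 9/8 = 17/8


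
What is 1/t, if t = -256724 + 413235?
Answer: 1/156511 ≈ 6.3893e-6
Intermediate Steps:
t = 156511
1/t = 1/156511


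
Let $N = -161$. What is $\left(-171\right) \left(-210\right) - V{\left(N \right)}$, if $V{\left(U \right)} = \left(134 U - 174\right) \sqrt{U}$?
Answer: $35910 + 21748 i \sqrt{161} \approx 35910.0 + 2.7595 \cdot 10^{5} i$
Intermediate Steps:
$V{\left(U \right)} = \sqrt{U} \left(-174 + 134 U\right)$ ($V{\left(U \right)} = \left(-174 + 134 U\right) \sqrt{U} = \sqrt{U} \left(-174 + 134 U\right)$)
$\left(-171\right) \left(-210\right) - V{\left(N \right)} = \left(-171\right) \left(-210\right) - \sqrt{-161} \left(-174 + 134 \left(-161\right)\right) = 35910 - i \sqrt{161} \left(-174 - 21574\right) = 35910 - i \sqrt{161} \left(-21748\right) = 35910 - - 21748 i \sqrt{161} = 35910 + 21748 i \sqrt{161}$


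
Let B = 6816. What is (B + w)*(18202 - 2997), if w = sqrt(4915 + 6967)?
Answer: 103637280 + 15205*sqrt(11882) ≈ 1.0529e+8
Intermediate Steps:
w = sqrt(11882) ≈ 109.00
(B + w)*(18202 - 2997) = (6816 + sqrt(11882))*(18202 - 2997) = (6816 + sqrt(11882))*15205 = 103637280 + 15205*sqrt(11882)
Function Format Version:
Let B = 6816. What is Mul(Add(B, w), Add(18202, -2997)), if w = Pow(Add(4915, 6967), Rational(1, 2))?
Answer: Add(103637280, Mul(15205, Pow(11882, Rational(1, 2)))) ≈ 1.0529e+8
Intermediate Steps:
w = Pow(11882, Rational(1, 2)) ≈ 109.00
Mul(Add(B, w), Add(18202, -2997)) = Mul(Add(6816, Pow(11882, Rational(1, 2))), Add(18202, -2997)) = Mul(Add(6816, Pow(11882, Rational(1, 2))), 15205) = Add(103637280, Mul(15205, Pow(11882, Rational(1, 2))))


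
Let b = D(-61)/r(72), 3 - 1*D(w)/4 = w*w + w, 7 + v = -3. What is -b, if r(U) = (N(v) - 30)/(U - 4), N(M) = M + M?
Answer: -497352/25 ≈ -19894.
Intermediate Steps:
v = -10 (v = -7 - 3 = -10)
N(M) = 2*M
r(U) = -50/(-4 + U) (r(U) = (2*(-10) - 30)/(U - 4) = (-20 - 30)/(-4 + U) = -50/(-4 + U))
D(w) = 12 - 4*w - 4*w² (D(w) = 12 - 4*(w*w + w) = 12 - 4*(w² + w) = 12 - 4*(w + w²) = 12 + (-4*w - 4*w²) = 12 - 4*w - 4*w²)
b = 497352/25 (b = (12 - 4*(-61) - 4*(-61)²)/((-50/(-4 + 72))) = (12 + 244 - 4*3721)/((-50/68)) = (12 + 244 - 14884)/((-50*1/68)) = -14628/(-25/34) = -14628*(-34/25) = 497352/25 ≈ 19894.)
-b = -1*497352/25 = -497352/25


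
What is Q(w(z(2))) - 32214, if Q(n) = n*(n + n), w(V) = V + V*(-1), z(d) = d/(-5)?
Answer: -32214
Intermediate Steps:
z(d) = -d/5 (z(d) = d*(-⅕) = -d/5)
w(V) = 0 (w(V) = V - V = 0)
Q(n) = 2*n² (Q(n) = n*(2*n) = 2*n²)
Q(w(z(2))) - 32214 = 2*0² - 32214 = 2*0 - 32214 = 0 - 32214 = -32214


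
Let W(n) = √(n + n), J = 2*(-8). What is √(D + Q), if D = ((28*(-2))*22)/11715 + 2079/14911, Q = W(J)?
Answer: √(8640472622145 + 1008724913784900*I*√2)/15880215 ≈ 1.6869 + 1.6767*I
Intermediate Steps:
J = -16
W(n) = √2*√n (W(n) = √(2*n) = √2*√n)
Q = 4*I*√2 (Q = √2*√(-16) = √2*(4*I) = 4*I*√2 ≈ 5.6569*I)
D = 544103/15880215 (D = -56*22*(1/11715) + 2079*(1/14911) = -1232*1/11715 + 2079/14911 = -112/1065 + 2079/14911 = 544103/15880215 ≈ 0.034263)
√(D + Q) = √(544103/15880215 + 4*I*√2)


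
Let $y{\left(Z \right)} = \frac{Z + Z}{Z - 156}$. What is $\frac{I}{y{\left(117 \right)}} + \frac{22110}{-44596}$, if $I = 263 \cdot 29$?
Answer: $- \frac{42533294}{33447} \approx -1271.7$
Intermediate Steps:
$y{\left(Z \right)} = \frac{2 Z}{-156 + Z}$
$I = 7627$
$\frac{I}{y{\left(117 \right)}} + \frac{22110}{-44596} = \frac{7627}{2 \cdot 117 \frac{1}{-156 + 117}} + \frac{22110}{-44596} = \frac{7627}{2 \cdot 117 \frac{1}{-39}} + 22110 \left(- \frac{1}{44596}\right) = \frac{7627}{2 \cdot 117 \left(- \frac{1}{39}\right)} - \frac{11055}{22298} = \frac{7627}{-6} - \frac{11055}{22298} = 7627 \left(- \frac{1}{6}\right) - \frac{11055}{22298} = - \frac{7627}{6} - \frac{11055}{22298} = - \frac{42533294}{33447}$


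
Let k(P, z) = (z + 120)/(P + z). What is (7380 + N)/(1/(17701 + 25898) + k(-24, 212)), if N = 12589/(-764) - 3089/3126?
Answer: 6005273433780305/1440427297616 ≈ 4169.1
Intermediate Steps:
N = -20856605/1194132 (N = 12589*(-1/764) - 3089*1/3126 = -12589/764 - 3089/3126 = -20856605/1194132 ≈ -17.466)
k(P, z) = (120 + z)/(P + z)
(7380 + N)/(1/(17701 + 25898) + k(-24, 212)) = (7380 - 20856605/1194132)/(1/(17701 + 25898) + (120 + 212)/(-24 + 212)) = 8791837555/(1194132*(1/43599 + 332/188)) = 8791837555/(1194132*(1/43599 + (1/188)*332)) = 8791837555/(1194132*(1/43599 + 83/47)) = 8791837555/(1194132*(3618764/2049153)) = (8791837555/1194132)*(2049153/3618764) = 6005273433780305/1440427297616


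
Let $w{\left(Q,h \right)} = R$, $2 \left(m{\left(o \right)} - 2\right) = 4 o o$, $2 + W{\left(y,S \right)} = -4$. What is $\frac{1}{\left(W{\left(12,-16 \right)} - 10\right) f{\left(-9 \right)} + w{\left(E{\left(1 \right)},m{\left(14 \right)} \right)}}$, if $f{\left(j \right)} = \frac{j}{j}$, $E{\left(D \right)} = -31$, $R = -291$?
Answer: $- \frac{1}{307} \approx -0.0032573$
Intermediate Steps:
$W{\left(y,S \right)} = -6$ ($W{\left(y,S \right)} = -2 - 4 = -6$)
$m{\left(o \right)} = 2 + 2 o^{2}$ ($m{\left(o \right)} = 2 + \frac{4 o o}{2} = 2 + \frac{4 o^{2}}{2} = 2 + 2 o^{2}$)
$f{\left(j \right)} = 1$
$w{\left(Q,h \right)} = -291$
$\frac{1}{\left(W{\left(12,-16 \right)} - 10\right) f{\left(-9 \right)} + w{\left(E{\left(1 \right)},m{\left(14 \right)} \right)}} = \frac{1}{\left(-6 - 10\right) 1 - 291} = \frac{1}{\left(-16\right) 1 - 291} = \frac{1}{-16 - 291} = \frac{1}{-307} = - \frac{1}{307}$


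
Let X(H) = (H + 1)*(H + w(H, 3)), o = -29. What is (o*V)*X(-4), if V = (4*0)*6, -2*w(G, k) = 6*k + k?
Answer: 0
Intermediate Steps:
w(G, k) = -7*k/2 (w(G, k) = -(6*k + k)/2 = -7*k/2)
X(H) = (1 + H)*(-21/2 + H) (X(H) = (H + 1)*(H - 7/2*3) = (1 + H)*(H - 21/2) = (1 + H)*(-21/2 + H))
V = 0 (V = 0*6 = 0)
(o*V)*X(-4) = (-29*0)*(-21/2 + (-4)² - 19/2*(-4)) = 0*(-21/2 + 16 + 38) = 0*(87/2) = 0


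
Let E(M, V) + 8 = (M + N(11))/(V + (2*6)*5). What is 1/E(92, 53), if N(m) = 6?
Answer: -113/806 ≈ -0.14020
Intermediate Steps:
E(M, V) = -8 + (6 + M)/(60 + V) (E(M, V) = -8 + (M + 6)/(V + (2*6)*5) = -8 + (6 + M)/(V + 12*5) = -8 + (6 + M)/(V + 60) = -8 + (6 + M)/(60 + V))
1/E(92, 53) = 1/((-474 + 92 - 8*53)/(60 + 53)) = 1/((-474 + 92 - 424)/113) = 1/((1/113)*(-806)) = 1/(-806/113) = -113/806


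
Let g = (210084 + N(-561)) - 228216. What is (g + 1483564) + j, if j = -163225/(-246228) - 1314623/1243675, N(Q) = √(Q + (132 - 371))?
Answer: 448755615201972631/306227607900 + 20*I*√2 ≈ 1.4654e+6 + 28.284*I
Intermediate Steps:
N(Q) = √(-239 + Q) (N(Q) = √(Q - 239) = √(-239 + Q))
j = -120698140169/306227607900 (j = -163225*(-1/246228) - 1314623*1/1243675 = 163225/246228 - 1314623/1243675 = -120698140169/306227607900 ≈ -0.39415)
g = -18132 + 20*I*√2 (g = (210084 + √(-239 - 561)) - 228216 = (210084 + √(-800)) - 228216 = (210084 + 20*I*√2) - 228216 = -18132 + 20*I*√2 ≈ -18132.0 + 28.284*I)
(g + 1483564) + j = ((-18132 + 20*I*√2) + 1483564) - 120698140169/306227607900 = (1465432 + 20*I*√2) - 120698140169/306227607900 = 448755615201972631/306227607900 + 20*I*√2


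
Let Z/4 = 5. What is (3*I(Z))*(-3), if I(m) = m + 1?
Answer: -189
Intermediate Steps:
Z = 20 (Z = 4*5 = 20)
I(m) = 1 + m
(3*I(Z))*(-3) = (3*(1 + 20))*(-3) = (3*21)*(-3) = 63*(-3) = -189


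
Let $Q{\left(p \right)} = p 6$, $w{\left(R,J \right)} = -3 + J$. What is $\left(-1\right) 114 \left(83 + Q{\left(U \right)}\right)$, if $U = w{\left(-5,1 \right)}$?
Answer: $-8094$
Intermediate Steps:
$U = -2$ ($U = -3 + 1 = -2$)
$Q{\left(p \right)} = 6 p$
$\left(-1\right) 114 \left(83 + Q{\left(U \right)}\right) = \left(-1\right) 114 \left(83 + 6 \left(-2\right)\right) = - 114 \left(83 - 12\right) = \left(-114\right) 71 = -8094$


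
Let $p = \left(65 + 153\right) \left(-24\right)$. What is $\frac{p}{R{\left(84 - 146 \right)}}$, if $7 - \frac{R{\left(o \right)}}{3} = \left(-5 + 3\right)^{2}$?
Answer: $- \frac{1744}{3} \approx -581.33$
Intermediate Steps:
$R{\left(o \right)} = 9$ ($R{\left(o \right)} = 21 - 3 \left(-5 + 3\right)^{2} = 21 - 3 \left(-2\right)^{2} = 21 - 12 = 9$)
$p = -5232$ ($p = 218 \left(-24\right) = -5232$)
$\frac{p}{R{\left(84 - 146 \right)}} = - \frac{5232}{9} = \left(-5232\right) \frac{1}{9} = - \frac{1744}{3}$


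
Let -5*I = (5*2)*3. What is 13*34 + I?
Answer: 436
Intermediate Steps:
I = -6 (I = -5*2*3/5 = -2*3 = -⅕*30 = -6)
13*34 + I = 13*34 - 6 = 442 - 6 = 436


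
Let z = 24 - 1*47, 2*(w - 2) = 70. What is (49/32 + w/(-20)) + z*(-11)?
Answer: 40429/160 ≈ 252.68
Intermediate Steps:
w = 37 (w = 2 + (½)*70 = 2 + 35 = 37)
z = -23 (z = 24 - 47 = -23)
(49/32 + w/(-20)) + z*(-11) = (49/32 + 37/(-20)) - 23*(-11) = (49*(1/32) + 37*(-1/20)) + 253 = (49/32 - 37/20) + 253 = -51/160 + 253 = 40429/160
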